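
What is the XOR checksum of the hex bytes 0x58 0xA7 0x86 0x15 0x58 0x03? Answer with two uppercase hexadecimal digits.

XOR the bytes together:
  start with 0x58
  0x58 ⊕ 0xA7 = 0xFF
  0xFF ⊕ 0x86 = 0x79
  0x79 ⊕ 0x15 = 0x6C
  0x6C ⊕ 0x58 = 0x34
  0x34 ⊕ 0x03 = 0x37

37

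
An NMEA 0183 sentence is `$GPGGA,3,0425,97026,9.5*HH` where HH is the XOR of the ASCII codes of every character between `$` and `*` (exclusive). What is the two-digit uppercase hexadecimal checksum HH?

7E

XOR the ASCII codes of the payload characters:
  'G' = 0x47 → acc = 0x47
  'P' = 0x50 → acc = 0x17
  'G' = 0x47 → acc = 0x50
  'G' = 0x47 → acc = 0x17
  'A' = 0x41 → acc = 0x56
  ',' = 0x2C → acc = 0x7A
  '3' = 0x33 → acc = 0x49
  ',' = 0x2C → acc = 0x65
  '0' = 0x30 → acc = 0x55
  '4' = 0x34 → acc = 0x61
  '2' = 0x32 → acc = 0x53
  '5' = 0x35 → acc = 0x66
  ',' = 0x2C → acc = 0x4A
  '9' = 0x39 → acc = 0x73
  '7' = 0x37 → acc = 0x44
  '0' = 0x30 → acc = 0x74
  '2' = 0x32 → acc = 0x46
  '6' = 0x36 → acc = 0x70
  ',' = 0x2C → acc = 0x5C
  '9' = 0x39 → acc = 0x65
  '.' = 0x2E → acc = 0x4B
  '5' = 0x35 → acc = 0x7E
Checksum = 0x7E.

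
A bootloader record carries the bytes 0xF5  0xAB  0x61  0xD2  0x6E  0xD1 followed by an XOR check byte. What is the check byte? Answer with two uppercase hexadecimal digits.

52

XOR the bytes together:
  start with 0xF5
  0xF5 ⊕ 0xAB = 0x5E
  0x5E ⊕ 0x61 = 0x3F
  0x3F ⊕ 0xD2 = 0xED
  0xED ⊕ 0x6E = 0x83
  0x83 ⊕ 0xD1 = 0x52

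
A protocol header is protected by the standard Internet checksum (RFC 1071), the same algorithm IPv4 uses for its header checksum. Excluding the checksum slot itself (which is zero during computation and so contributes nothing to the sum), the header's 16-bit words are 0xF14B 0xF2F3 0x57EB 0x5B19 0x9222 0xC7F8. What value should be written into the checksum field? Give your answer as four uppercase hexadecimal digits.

One's-complement addition (fold any carry out of bit 15 back into bit 0):
  0xF14B + 0xF2F3 = 0x1E43E → wrap carry → 0xE43F
  0xE43F + 0x57EB = 0x13C2A → wrap carry → 0x3C2B
  0x3C2B + 0x5B19 = 0x09744
  0x9744 + 0x9222 = 0x12966 → wrap carry → 0x2967
  0x2967 + 0xC7F8 = 0x0F15F
One's-complement sum = 0xF15F.
Checksum = ~0xF15F & 0xFFFF = 0x0EA0.

0EA0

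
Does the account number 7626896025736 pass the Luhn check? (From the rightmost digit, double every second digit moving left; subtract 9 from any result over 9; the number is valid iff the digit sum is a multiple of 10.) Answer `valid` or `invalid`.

valid

From the right, keep odd positions and double even positions (subtract 9 from any doubled value over 9):
  doubled (positions 2,4,...): 6 1 0 9 3 3 → sum 22
  kept (positions 1,3,...): 6 7 2 6 8 2 7 → sum 38
Total = 60.
60 mod 10 = 0, so the number is valid.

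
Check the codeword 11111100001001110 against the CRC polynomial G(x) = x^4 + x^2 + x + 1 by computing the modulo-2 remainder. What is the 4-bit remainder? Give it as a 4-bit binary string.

Modulo-2 division of 11111100001001110 by 10111:
  pos 0: 11111 XOR 10111 = 01000
  pos 1: 10001 XOR 10111 = 00110
  pos 3: 11000 XOR 10111 = 01111
  pos 4: 11110 XOR 10111 = 01001
  pos 5: 10010 XOR 10111 = 00101
  pos 7: 10110 XOR 10111 = 00001
  pos 11: 10111 XOR 10111 = 00000
Remainder = 0000 (zero — the frame passes the CRC check).

0000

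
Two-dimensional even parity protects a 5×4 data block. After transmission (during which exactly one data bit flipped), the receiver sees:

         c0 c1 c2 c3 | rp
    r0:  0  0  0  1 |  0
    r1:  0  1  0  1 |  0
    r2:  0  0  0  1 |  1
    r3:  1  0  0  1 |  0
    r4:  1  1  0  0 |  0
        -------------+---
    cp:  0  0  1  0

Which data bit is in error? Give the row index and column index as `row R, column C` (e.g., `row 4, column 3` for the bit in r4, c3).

row 0, column 2

Recompute each row's even parity and compare to rp:
  r0: data parity 1, sent rp 0 → mismatch
  r1: data parity 0, sent rp 0 → ok
  r2: data parity 1, sent rp 1 → ok
  r3: data parity 0, sent rp 0 → ok
  r4: data parity 0, sent rp 0 → ok
Recompute each column's even parity and compare to cp:
  c0: data parity 0, sent cp 0 → ok
  c1: data parity 0, sent cp 0 → ok
  c2: data parity 0, sent cp 1 → mismatch
  c3: data parity 0, sent cp 0 → ok
Exactly one row (r0) and one column (c2) fail → the flipped bit is at their intersection.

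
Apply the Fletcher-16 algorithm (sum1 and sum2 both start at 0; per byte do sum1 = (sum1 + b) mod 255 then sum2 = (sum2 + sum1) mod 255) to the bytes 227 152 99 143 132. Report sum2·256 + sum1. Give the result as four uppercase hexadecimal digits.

Running sums (mod 255):
  after byte 0 (227): sum1=227, sum2=227
  after byte 1 (152): sum1=124, sum2=96
  after byte 2 (99): sum1=223, sum2=64
  after byte 3 (143): sum1=111, sum2=175
  after byte 4 (132): sum1=243, sum2=163
Checksum = sum2·256 + sum1 = 163·256 + 243 = 41971 = 0xA3F3.

A3F3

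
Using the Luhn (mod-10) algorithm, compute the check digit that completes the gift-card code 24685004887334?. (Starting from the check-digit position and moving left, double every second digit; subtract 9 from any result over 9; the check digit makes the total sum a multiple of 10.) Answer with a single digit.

Partial digits right→left: 4 3 3 7 8 8 4 0 0 5 8 6 4 2
Double every second digit counting from the check-digit position (so the 1st, 3rd, 5th, ... of the partial from the right).
  doubled (with −9 where >9): 8 6 7 8 0 7 8 → sum 44
  kept as-is: 3 7 8 0 5 6 2 → sum 31
Total = 44 + 31 = 75.
Check digit = (10 − (75 mod 10)) mod 10 = 5.

5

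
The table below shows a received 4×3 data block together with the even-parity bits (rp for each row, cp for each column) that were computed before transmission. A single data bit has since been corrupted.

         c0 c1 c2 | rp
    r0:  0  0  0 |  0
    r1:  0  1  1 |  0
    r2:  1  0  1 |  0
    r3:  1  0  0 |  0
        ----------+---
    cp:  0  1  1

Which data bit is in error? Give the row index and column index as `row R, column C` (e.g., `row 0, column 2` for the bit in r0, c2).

Recompute each row's even parity and compare to rp:
  r0: data parity 0, sent rp 0 → ok
  r1: data parity 0, sent rp 0 → ok
  r2: data parity 0, sent rp 0 → ok
  r3: data parity 1, sent rp 0 → mismatch
Recompute each column's even parity and compare to cp:
  c0: data parity 0, sent cp 0 → ok
  c1: data parity 1, sent cp 1 → ok
  c2: data parity 0, sent cp 1 → mismatch
Exactly one row (r3) and one column (c2) fail → the flipped bit is at their intersection.

row 3, column 2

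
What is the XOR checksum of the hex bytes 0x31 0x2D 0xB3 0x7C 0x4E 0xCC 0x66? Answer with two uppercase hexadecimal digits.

37

XOR the bytes together:
  start with 0x31
  0x31 ⊕ 0x2D = 0x1C
  0x1C ⊕ 0xB3 = 0xAF
  0xAF ⊕ 0x7C = 0xD3
  0xD3 ⊕ 0x4E = 0x9D
  0x9D ⊕ 0xCC = 0x51
  0x51 ⊕ 0x66 = 0x37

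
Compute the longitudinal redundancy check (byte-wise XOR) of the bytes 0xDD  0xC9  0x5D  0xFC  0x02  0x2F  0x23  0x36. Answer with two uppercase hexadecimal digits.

8D

XOR the bytes together:
  start with 0xDD
  0xDD ⊕ 0xC9 = 0x14
  0x14 ⊕ 0x5D = 0x49
  0x49 ⊕ 0xFC = 0xB5
  0xB5 ⊕ 0x02 = 0xB7
  0xB7 ⊕ 0x2F = 0x98
  0x98 ⊕ 0x23 = 0xBB
  0xBB ⊕ 0x36 = 0x8D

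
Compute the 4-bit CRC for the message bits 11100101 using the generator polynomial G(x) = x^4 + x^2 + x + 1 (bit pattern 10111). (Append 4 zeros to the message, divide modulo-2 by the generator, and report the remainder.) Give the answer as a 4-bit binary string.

Append 4 zeros: 111001010000. Divide by 10111 (XOR where the leading bit is 1):
  pos 0: 11100 XOR 10111 = 01011
  pos 1: 10111 XOR 10111 = 00000
  pos 7: 10000 XOR 10111 = 00111
Remainder (last 4 bits) = 0111. This is the CRC / FCS.

0111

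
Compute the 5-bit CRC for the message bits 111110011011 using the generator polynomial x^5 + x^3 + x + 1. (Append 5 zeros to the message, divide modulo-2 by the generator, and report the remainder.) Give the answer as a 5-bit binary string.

11100

Append 5 zeros: 11111001101100000. Divide by 101011 (XOR where the leading bit is 1):
  pos 0: 111110 XOR 101011 = 010101
  pos 1: 101010 XOR 101011 = 000001
  pos 6: 111011 XOR 101011 = 010000
  pos 7: 100000 XOR 101011 = 001011
  pos 9: 101100 XOR 101011 = 000111
Remainder (last 5 bits) = 11100. This is the CRC / FCS.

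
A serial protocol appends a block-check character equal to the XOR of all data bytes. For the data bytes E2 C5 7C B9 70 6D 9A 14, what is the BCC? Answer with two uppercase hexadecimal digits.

XOR the bytes together:
  start with 0xE2
  0xE2 ⊕ 0xC5 = 0x27
  0x27 ⊕ 0x7C = 0x5B
  0x5B ⊕ 0xB9 = 0xE2
  0xE2 ⊕ 0x70 = 0x92
  0x92 ⊕ 0x6D = 0xFF
  0xFF ⊕ 0x9A = 0x65
  0x65 ⊕ 0x14 = 0x71

71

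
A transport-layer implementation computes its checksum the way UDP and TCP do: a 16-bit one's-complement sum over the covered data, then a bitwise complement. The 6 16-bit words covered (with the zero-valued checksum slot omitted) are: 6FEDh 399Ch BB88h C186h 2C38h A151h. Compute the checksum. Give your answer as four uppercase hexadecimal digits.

0BDD

One's-complement addition (fold any carry out of bit 15 back into bit 0):
  0x6FED + 0x399C = 0x0A989
  0xA989 + 0xBB88 = 0x16511 → wrap carry → 0x6512
  0x6512 + 0xC186 = 0x12698 → wrap carry → 0x2699
  0x2699 + 0x2C38 = 0x052D1
  0x52D1 + 0xA151 = 0x0F422
One's-complement sum = 0xF422.
Checksum = ~0xF422 & 0xFFFF = 0x0BDD.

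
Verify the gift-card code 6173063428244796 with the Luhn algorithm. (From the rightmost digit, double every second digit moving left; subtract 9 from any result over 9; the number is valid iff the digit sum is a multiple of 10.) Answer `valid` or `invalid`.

invalid

From the right, keep odd positions and double even positions (subtract 9 from any doubled value over 9):
  doubled (positions 2,4,...): 9 8 4 4 6 0 5 3 → sum 39
  kept (positions 1,3,...): 6 7 4 8 4 6 3 1 → sum 39
Total = 78.
78 mod 10 = 8, so the number is invalid.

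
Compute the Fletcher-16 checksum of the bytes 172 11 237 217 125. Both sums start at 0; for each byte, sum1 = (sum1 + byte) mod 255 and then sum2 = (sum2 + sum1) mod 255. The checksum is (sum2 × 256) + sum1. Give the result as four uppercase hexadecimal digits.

Running sums (mod 255):
  after byte 0 (172): sum1=172, sum2=172
  after byte 1 (11): sum1=183, sum2=100
  after byte 2 (237): sum1=165, sum2=10
  after byte 3 (217): sum1=127, sum2=137
  after byte 4 (125): sum1=252, sum2=134
Checksum = sum2·256 + sum1 = 134·256 + 252 = 34556 = 0x86FC.

86FC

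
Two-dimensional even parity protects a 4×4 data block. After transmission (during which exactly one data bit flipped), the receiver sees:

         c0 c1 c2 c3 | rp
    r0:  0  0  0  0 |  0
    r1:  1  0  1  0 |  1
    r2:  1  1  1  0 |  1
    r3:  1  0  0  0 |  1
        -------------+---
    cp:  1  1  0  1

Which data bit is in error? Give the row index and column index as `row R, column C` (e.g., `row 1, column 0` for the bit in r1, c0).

Recompute each row's even parity and compare to rp:
  r0: data parity 0, sent rp 0 → ok
  r1: data parity 0, sent rp 1 → mismatch
  r2: data parity 1, sent rp 1 → ok
  r3: data parity 1, sent rp 1 → ok
Recompute each column's even parity and compare to cp:
  c0: data parity 1, sent cp 1 → ok
  c1: data parity 1, sent cp 1 → ok
  c2: data parity 0, sent cp 0 → ok
  c3: data parity 0, sent cp 1 → mismatch
Exactly one row (r1) and one column (c3) fail → the flipped bit is at their intersection.

row 1, column 3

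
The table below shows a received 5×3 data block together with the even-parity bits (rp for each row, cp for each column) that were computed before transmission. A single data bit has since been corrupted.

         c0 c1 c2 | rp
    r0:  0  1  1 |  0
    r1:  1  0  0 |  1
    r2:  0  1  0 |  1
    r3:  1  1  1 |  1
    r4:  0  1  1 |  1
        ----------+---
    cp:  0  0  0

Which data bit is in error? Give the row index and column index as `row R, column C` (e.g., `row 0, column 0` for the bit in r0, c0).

Recompute each row's even parity and compare to rp:
  r0: data parity 0, sent rp 0 → ok
  r1: data parity 1, sent rp 1 → ok
  r2: data parity 1, sent rp 1 → ok
  r3: data parity 1, sent rp 1 → ok
  r4: data parity 0, sent rp 1 → mismatch
Recompute each column's even parity and compare to cp:
  c0: data parity 0, sent cp 0 → ok
  c1: data parity 0, sent cp 0 → ok
  c2: data parity 1, sent cp 0 → mismatch
Exactly one row (r4) and one column (c2) fail → the flipped bit is at their intersection.

row 4, column 2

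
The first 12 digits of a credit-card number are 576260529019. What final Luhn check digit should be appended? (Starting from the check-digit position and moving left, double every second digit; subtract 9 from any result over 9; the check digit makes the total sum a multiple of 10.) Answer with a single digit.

6

Partial digits right→left: 9 1 0 9 2 5 0 6 2 6 7 5
Double every second digit counting from the check-digit position (so the 1st, 3rd, 5th, ... of the partial from the right).
  doubled (with −9 where >9): 9 0 4 0 4 5 → sum 22
  kept as-is: 1 9 5 6 6 5 → sum 32
Total = 22 + 32 = 54.
Check digit = (10 − (54 mod 10)) mod 10 = 6.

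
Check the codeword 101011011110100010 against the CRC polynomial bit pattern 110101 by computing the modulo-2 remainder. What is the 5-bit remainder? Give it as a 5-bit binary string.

Modulo-2 division of 101011011110100010 by 110101:
  pos 0: 101011 XOR 110101 = 011110
  pos 1: 111100 XOR 110101 = 001001
  pos 3: 100111 XOR 110101 = 010010
  pos 4: 100101 XOR 110101 = 010000
  pos 5: 100001 XOR 110101 = 010100
  pos 6: 101000 XOR 110101 = 011101
  pos 7: 111011 XOR 110101 = 001110
  pos 9: 111000 XOR 110101 = 001101
  pos 11: 110101 XOR 110101 = 000000
Remainder = 00000 (zero — the frame passes the CRC check).

00000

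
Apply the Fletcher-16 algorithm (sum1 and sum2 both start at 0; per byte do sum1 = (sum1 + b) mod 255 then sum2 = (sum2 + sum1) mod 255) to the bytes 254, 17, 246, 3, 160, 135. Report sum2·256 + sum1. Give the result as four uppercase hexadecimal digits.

Running sums (mod 255):
  after byte 0 (254): sum1=254, sum2=254
  after byte 1 (17): sum1=16, sum2=15
  after byte 2 (246): sum1=7, sum2=22
  after byte 3 (3): sum1=10, sum2=32
  after byte 4 (160): sum1=170, sum2=202
  after byte 5 (135): sum1=50, sum2=252
Checksum = sum2·256 + sum1 = 252·256 + 50 = 64562 = 0xFC32.

FC32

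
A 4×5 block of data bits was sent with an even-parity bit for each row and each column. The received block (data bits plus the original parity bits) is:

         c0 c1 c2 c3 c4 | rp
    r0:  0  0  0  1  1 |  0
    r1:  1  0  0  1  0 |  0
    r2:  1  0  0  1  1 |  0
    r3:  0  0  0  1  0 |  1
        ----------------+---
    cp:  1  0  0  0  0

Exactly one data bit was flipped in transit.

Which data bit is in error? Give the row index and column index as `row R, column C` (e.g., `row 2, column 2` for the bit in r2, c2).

Recompute each row's even parity and compare to rp:
  r0: data parity 0, sent rp 0 → ok
  r1: data parity 0, sent rp 0 → ok
  r2: data parity 1, sent rp 0 → mismatch
  r3: data parity 1, sent rp 1 → ok
Recompute each column's even parity and compare to cp:
  c0: data parity 0, sent cp 1 → mismatch
  c1: data parity 0, sent cp 0 → ok
  c2: data parity 0, sent cp 0 → ok
  c3: data parity 0, sent cp 0 → ok
  c4: data parity 0, sent cp 0 → ok
Exactly one row (r2) and one column (c0) fail → the flipped bit is at their intersection.

row 2, column 0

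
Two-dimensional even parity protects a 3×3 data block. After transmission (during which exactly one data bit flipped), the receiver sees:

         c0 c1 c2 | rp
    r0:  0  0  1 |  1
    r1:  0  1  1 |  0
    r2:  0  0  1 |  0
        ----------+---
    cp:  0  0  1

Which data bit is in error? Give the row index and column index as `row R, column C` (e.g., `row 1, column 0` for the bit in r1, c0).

row 2, column 1

Recompute each row's even parity and compare to rp:
  r0: data parity 1, sent rp 1 → ok
  r1: data parity 0, sent rp 0 → ok
  r2: data parity 1, sent rp 0 → mismatch
Recompute each column's even parity and compare to cp:
  c0: data parity 0, sent cp 0 → ok
  c1: data parity 1, sent cp 0 → mismatch
  c2: data parity 1, sent cp 1 → ok
Exactly one row (r2) and one column (c1) fail → the flipped bit is at their intersection.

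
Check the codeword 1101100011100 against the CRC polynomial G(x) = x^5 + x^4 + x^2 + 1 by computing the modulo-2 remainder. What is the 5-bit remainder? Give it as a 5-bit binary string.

00001

Modulo-2 division of 1101100011100 by 110101:
  pos 0: 110110 XOR 110101 = 000011
  pos 4: 110011 XOR 110101 = 000110
  pos 7: 110100 XOR 110101 = 000001
Remainder = 00001 (nonzero — an error is detected).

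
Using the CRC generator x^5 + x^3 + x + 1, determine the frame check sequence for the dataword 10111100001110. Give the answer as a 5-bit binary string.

11110

Append 5 zeros: 1011110000111000000. Divide by 101011 (XOR where the leading bit is 1):
  pos 0: 101111 XOR 101011 = 000100
  pos 3: 100000 XOR 101011 = 001011
  pos 5: 101101 XOR 101011 = 000110
  pos 8: 110110 XOR 101011 = 011101
  pos 9: 111010 XOR 101011 = 010001
  pos 10: 100010 XOR 101011 = 001001
  pos 12: 100100 XOR 101011 = 001111
Remainder (last 5 bits) = 11110. This is the CRC / FCS.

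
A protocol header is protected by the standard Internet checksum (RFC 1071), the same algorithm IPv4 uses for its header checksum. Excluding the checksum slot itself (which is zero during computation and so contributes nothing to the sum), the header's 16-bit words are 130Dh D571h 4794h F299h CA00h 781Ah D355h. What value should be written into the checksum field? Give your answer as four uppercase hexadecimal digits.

C7E1

One's-complement addition (fold any carry out of bit 15 back into bit 0):
  0x130D + 0xD571 = 0x0E87E
  0xE87E + 0x4794 = 0x13012 → wrap carry → 0x3013
  0x3013 + 0xF299 = 0x122AC → wrap carry → 0x22AD
  0x22AD + 0xCA00 = 0x0ECAD
  0xECAD + 0x781A = 0x164C7 → wrap carry → 0x64C8
  0x64C8 + 0xD355 = 0x1381D → wrap carry → 0x381E
One's-complement sum = 0x381E.
Checksum = ~0x381E & 0xFFFF = 0xC7E1.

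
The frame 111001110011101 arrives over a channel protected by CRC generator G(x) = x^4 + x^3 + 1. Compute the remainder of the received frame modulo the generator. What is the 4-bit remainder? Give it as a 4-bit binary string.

0001

Modulo-2 division of 111001110011101 by 11001:
  pos 0: 11100 XOR 11001 = 00101
  pos 2: 10111 XOR 11001 = 01110
  pos 3: 11101 XOR 11001 = 00100
  pos 5: 10000 XOR 11001 = 01001
  pos 6: 10011 XOR 11001 = 01010
  pos 7: 10101 XOR 11001 = 01100
  pos 8: 11001 XOR 11001 = 00000
Remainder = 0001 (nonzero — an error is detected).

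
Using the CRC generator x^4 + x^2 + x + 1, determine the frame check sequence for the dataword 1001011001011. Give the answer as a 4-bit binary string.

1000

Append 4 zeros: 10010110010110000. Divide by 10111 (XOR where the leading bit is 1):
  pos 0: 10010 XOR 10111 = 00101
  pos 2: 10111 XOR 10111 = 00000
  pos 9: 10110 XOR 10111 = 00001
Remainder (last 4 bits) = 1000. This is the CRC / FCS.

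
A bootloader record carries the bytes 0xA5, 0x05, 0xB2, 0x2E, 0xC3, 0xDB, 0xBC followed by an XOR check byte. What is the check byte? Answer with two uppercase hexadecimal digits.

98

XOR the bytes together:
  start with 0xA5
  0xA5 ⊕ 0x05 = 0xA0
  0xA0 ⊕ 0xB2 = 0x12
  0x12 ⊕ 0x2E = 0x3C
  0x3C ⊕ 0xC3 = 0xFF
  0xFF ⊕ 0xDB = 0x24
  0x24 ⊕ 0xBC = 0x98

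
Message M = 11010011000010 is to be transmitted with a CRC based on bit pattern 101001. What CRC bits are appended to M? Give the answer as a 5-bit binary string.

Append 5 zeros: 1101001100001000000. Divide by 101001 (XOR where the leading bit is 1):
  pos 0: 110100 XOR 101001 = 011101
  pos 1: 111011 XOR 101001 = 010010
  pos 2: 100101 XOR 101001 = 001100
  pos 4: 110000 XOR 101001 = 011001
  pos 5: 110010 XOR 101001 = 011011
  pos 6: 110110 XOR 101001 = 011111
  pos 7: 111111 XOR 101001 = 010110
  pos 8: 101100 XOR 101001 = 000101
  pos 11: 101000 XOR 101001 = 000001
Remainder (last 5 bits) = 00100. This is the CRC / FCS.

00100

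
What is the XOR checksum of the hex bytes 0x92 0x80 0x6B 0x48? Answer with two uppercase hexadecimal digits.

31

XOR the bytes together:
  start with 0x92
  0x92 ⊕ 0x80 = 0x12
  0x12 ⊕ 0x6B = 0x79
  0x79 ⊕ 0x48 = 0x31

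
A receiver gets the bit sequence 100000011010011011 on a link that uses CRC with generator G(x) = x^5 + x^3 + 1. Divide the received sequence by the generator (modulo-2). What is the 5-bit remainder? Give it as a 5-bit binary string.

00000

Modulo-2 division of 100000011010011011 by 101001:
  pos 0: 100000 XOR 101001 = 001001
  pos 2: 100101 XOR 101001 = 001100
  pos 4: 110010 XOR 101001 = 011011
  pos 5: 110111 XOR 101001 = 011110
  pos 6: 111100 XOR 101001 = 010101
  pos 7: 101010 XOR 101001 = 000011
  pos 11: 111101 XOR 101001 = 010100
  pos 12: 101001 XOR 101001 = 000000
Remainder = 00000 (zero — the frame passes the CRC check).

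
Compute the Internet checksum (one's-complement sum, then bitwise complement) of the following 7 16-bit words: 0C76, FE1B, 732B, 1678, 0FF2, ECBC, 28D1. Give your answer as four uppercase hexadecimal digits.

464A

One's-complement addition (fold any carry out of bit 15 back into bit 0):
  0x0C76 + 0xFE1B = 0x10A91 → wrap carry → 0x0A92
  0x0A92 + 0x732B = 0x07DBD
  0x7DBD + 0x1678 = 0x09435
  0x9435 + 0x0FF2 = 0x0A427
  0xA427 + 0xECBC = 0x190E3 → wrap carry → 0x90E4
  0x90E4 + 0x28D1 = 0x0B9B5
One's-complement sum = 0xB9B5.
Checksum = ~0xB9B5 & 0xFFFF = 0x464A.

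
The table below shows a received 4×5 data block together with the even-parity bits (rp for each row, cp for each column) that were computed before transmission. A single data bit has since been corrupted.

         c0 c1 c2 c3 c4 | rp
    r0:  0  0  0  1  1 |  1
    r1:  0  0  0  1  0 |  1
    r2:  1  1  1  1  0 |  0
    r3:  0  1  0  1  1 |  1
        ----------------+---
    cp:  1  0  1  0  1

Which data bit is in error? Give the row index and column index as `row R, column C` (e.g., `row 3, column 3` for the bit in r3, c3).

Recompute each row's even parity and compare to rp:
  r0: data parity 0, sent rp 1 → mismatch
  r1: data parity 1, sent rp 1 → ok
  r2: data parity 0, sent rp 0 → ok
  r3: data parity 1, sent rp 1 → ok
Recompute each column's even parity and compare to cp:
  c0: data parity 1, sent cp 1 → ok
  c1: data parity 0, sent cp 0 → ok
  c2: data parity 1, sent cp 1 → ok
  c3: data parity 0, sent cp 0 → ok
  c4: data parity 0, sent cp 1 → mismatch
Exactly one row (r0) and one column (c4) fail → the flipped bit is at their intersection.

row 0, column 4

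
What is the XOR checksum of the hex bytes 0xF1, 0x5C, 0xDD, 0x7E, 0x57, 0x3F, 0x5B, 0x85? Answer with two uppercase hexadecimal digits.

B8

XOR the bytes together:
  start with 0xF1
  0xF1 ⊕ 0x5C = 0xAD
  0xAD ⊕ 0xDD = 0x70
  0x70 ⊕ 0x7E = 0x0E
  0x0E ⊕ 0x57 = 0x59
  0x59 ⊕ 0x3F = 0x66
  0x66 ⊕ 0x5B = 0x3D
  0x3D ⊕ 0x85 = 0xB8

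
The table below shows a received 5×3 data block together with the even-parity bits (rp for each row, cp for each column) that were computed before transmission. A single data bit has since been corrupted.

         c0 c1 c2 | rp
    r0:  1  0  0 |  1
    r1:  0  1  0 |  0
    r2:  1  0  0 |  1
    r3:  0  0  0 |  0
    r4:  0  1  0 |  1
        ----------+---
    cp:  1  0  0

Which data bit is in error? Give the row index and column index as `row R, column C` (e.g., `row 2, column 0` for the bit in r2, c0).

Recompute each row's even parity and compare to rp:
  r0: data parity 1, sent rp 1 → ok
  r1: data parity 1, sent rp 0 → mismatch
  r2: data parity 1, sent rp 1 → ok
  r3: data parity 0, sent rp 0 → ok
  r4: data parity 1, sent rp 1 → ok
Recompute each column's even parity and compare to cp:
  c0: data parity 0, sent cp 1 → mismatch
  c1: data parity 0, sent cp 0 → ok
  c2: data parity 0, sent cp 0 → ok
Exactly one row (r1) and one column (c0) fail → the flipped bit is at their intersection.

row 1, column 0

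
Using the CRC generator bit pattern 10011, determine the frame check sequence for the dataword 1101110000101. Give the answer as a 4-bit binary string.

0000

Append 4 zeros: 11011100001010000. Divide by 10011 (XOR where the leading bit is 1):
  pos 0: 11011 XOR 10011 = 01000
  pos 1: 10001 XOR 10011 = 00010
  pos 4: 10000 XOR 10011 = 00011
  pos 7: 11010 XOR 10011 = 01001
  pos 8: 10011 XOR 10011 = 00000
Remainder (last 4 bits) = 0000. This is the CRC / FCS.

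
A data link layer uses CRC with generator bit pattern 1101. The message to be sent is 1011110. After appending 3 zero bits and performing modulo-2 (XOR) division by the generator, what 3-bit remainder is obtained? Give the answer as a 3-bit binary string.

Append 3 zeros: 1011110000. Divide by 1101 (XOR where the leading bit is 1):
  pos 0: 1011 XOR 1101 = 0110
  pos 1: 1101 XOR 1101 = 0000
  pos 5: 1000 XOR 1101 = 0101
  pos 6: 1010 XOR 1101 = 0111
Remainder (last 3 bits) = 111. This is the CRC / FCS.

111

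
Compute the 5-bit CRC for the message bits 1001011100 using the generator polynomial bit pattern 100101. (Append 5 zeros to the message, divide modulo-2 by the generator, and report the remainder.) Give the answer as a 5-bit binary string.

Append 5 zeros: 100101110000000. Divide by 100101 (XOR where the leading bit is 1):
  pos 0: 100101 XOR 100101 = 000000
  pos 6: 110000 XOR 100101 = 010101
  pos 7: 101010 XOR 100101 = 001111
  pos 9: 111100 XOR 100101 = 011001
Remainder (last 5 bits) = 11001. This is the CRC / FCS.

11001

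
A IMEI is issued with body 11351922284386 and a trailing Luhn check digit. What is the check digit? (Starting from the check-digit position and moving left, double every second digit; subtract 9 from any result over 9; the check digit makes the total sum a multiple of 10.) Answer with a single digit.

Partial digits right→left: 6 8 3 4 8 2 2 2 9 1 5 3 1 1
Double every second digit counting from the check-digit position (so the 1st, 3rd, 5th, ... of the partial from the right).
  doubled (with −9 where >9): 3 6 7 4 9 1 2 → sum 32
  kept as-is: 8 4 2 2 1 3 1 → sum 21
Total = 32 + 21 = 53.
Check digit = (10 − (53 mod 10)) mod 10 = 7.

7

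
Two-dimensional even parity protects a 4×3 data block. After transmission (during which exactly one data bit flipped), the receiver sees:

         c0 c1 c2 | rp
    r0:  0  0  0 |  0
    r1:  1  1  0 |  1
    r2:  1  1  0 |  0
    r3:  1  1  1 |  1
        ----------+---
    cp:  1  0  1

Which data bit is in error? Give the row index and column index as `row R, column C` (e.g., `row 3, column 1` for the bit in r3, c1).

Recompute each row's even parity and compare to rp:
  r0: data parity 0, sent rp 0 → ok
  r1: data parity 0, sent rp 1 → mismatch
  r2: data parity 0, sent rp 0 → ok
  r3: data parity 1, sent rp 1 → ok
Recompute each column's even parity and compare to cp:
  c0: data parity 1, sent cp 1 → ok
  c1: data parity 1, sent cp 0 → mismatch
  c2: data parity 1, sent cp 1 → ok
Exactly one row (r1) and one column (c1) fail → the flipped bit is at their intersection.

row 1, column 1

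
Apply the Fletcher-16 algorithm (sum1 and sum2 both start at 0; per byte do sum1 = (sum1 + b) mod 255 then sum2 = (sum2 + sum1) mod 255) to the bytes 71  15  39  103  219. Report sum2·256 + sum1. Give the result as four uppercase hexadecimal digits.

C0C0

Running sums (mod 255):
  after byte 0 (71): sum1=71, sum2=71
  after byte 1 (15): sum1=86, sum2=157
  after byte 2 (39): sum1=125, sum2=27
  after byte 3 (103): sum1=228, sum2=0
  after byte 4 (219): sum1=192, sum2=192
Checksum = sum2·256 + sum1 = 192·256 + 192 = 49344 = 0xC0C0.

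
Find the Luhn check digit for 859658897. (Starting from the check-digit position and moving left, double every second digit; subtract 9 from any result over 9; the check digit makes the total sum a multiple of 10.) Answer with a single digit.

Partial digits right→left: 7 9 8 8 5 6 9 5 8
Double every second digit counting from the check-digit position (so the 1st, 3rd, 5th, ... of the partial from the right).
  doubled (with −9 where >9): 5 7 1 9 7 → sum 29
  kept as-is: 9 8 6 5 → sum 28
Total = 29 + 28 = 57.
Check digit = (10 − (57 mod 10)) mod 10 = 3.

3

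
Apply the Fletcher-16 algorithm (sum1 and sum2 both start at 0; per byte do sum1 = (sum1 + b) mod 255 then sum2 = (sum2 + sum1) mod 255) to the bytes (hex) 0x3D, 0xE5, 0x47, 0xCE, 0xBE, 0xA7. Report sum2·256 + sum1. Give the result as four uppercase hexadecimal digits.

Running sums (mod 255):
  after byte 0 (0x3D): sum1=61, sum2=61
  after byte 1 (0xE5): sum1=35, sum2=96
  after byte 2 (0x47): sum1=106, sum2=202
  after byte 3 (0xCE): sum1=57, sum2=4
  after byte 4 (0xBE): sum1=247, sum2=251
  after byte 5 (0xA7): sum1=159, sum2=155
Checksum = sum2·256 + sum1 = 155·256 + 159 = 39839 = 0x9B9F.

9B9F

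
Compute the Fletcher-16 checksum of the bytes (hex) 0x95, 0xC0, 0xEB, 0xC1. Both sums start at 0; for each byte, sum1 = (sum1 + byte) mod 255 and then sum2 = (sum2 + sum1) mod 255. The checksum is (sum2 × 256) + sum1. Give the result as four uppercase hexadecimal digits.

Running sums (mod 255):
  after byte 0 (0x95): sum1=149, sum2=149
  after byte 1 (0xC0): sum1=86, sum2=235
  after byte 2 (0xEB): sum1=66, sum2=46
  after byte 3 (0xC1): sum1=4, sum2=50
Checksum = sum2·256 + sum1 = 50·256 + 4 = 12804 = 0x3204.

3204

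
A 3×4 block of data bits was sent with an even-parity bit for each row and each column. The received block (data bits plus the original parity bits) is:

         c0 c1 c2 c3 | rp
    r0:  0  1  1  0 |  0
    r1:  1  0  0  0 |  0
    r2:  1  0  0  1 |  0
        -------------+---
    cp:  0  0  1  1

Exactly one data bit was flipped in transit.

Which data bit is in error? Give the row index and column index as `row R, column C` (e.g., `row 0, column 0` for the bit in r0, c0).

Recompute each row's even parity and compare to rp:
  r0: data parity 0, sent rp 0 → ok
  r1: data parity 1, sent rp 0 → mismatch
  r2: data parity 0, sent rp 0 → ok
Recompute each column's even parity and compare to cp:
  c0: data parity 0, sent cp 0 → ok
  c1: data parity 1, sent cp 0 → mismatch
  c2: data parity 1, sent cp 1 → ok
  c3: data parity 1, sent cp 1 → ok
Exactly one row (r1) and one column (c1) fail → the flipped bit is at their intersection.

row 1, column 1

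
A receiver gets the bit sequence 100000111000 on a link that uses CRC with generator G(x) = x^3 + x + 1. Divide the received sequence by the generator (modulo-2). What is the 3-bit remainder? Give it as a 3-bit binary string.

100

Modulo-2 division of 100000111000 by 1011:
  pos 0: 1000 XOR 1011 = 0011
  pos 2: 1100 XOR 1011 = 0111
  pos 3: 1111 XOR 1011 = 0100
  pos 4: 1001 XOR 1011 = 0010
  pos 6: 1010 XOR 1011 = 0001
Remainder = 100 (nonzero — an error is detected).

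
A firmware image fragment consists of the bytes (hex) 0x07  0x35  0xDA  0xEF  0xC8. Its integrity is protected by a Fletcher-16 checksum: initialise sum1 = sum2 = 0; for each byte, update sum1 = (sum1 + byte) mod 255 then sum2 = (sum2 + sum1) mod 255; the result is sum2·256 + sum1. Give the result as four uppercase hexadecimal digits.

31CF

Running sums (mod 255):
  after byte 0 (0x07): sum1=7, sum2=7
  after byte 1 (0x35): sum1=60, sum2=67
  after byte 2 (0xDA): sum1=23, sum2=90
  after byte 3 (0xEF): sum1=7, sum2=97
  after byte 4 (0xC8): sum1=207, sum2=49
Checksum = sum2·256 + sum1 = 49·256 + 207 = 12751 = 0x31CF.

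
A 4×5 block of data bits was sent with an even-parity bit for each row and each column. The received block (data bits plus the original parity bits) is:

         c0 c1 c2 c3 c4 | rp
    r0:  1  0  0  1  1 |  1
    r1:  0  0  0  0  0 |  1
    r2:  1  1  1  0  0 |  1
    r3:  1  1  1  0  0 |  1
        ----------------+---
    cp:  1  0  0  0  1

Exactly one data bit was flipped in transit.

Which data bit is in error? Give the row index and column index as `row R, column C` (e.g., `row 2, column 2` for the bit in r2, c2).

Recompute each row's even parity and compare to rp:
  r0: data parity 1, sent rp 1 → ok
  r1: data parity 0, sent rp 1 → mismatch
  r2: data parity 1, sent rp 1 → ok
  r3: data parity 1, sent rp 1 → ok
Recompute each column's even parity and compare to cp:
  c0: data parity 1, sent cp 1 → ok
  c1: data parity 0, sent cp 0 → ok
  c2: data parity 0, sent cp 0 → ok
  c3: data parity 1, sent cp 0 → mismatch
  c4: data parity 1, sent cp 1 → ok
Exactly one row (r1) and one column (c3) fail → the flipped bit is at their intersection.

row 1, column 3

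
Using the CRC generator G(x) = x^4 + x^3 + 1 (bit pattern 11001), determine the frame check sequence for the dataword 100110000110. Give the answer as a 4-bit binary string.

1011

Append 4 zeros: 1001100001100000. Divide by 11001 (XOR where the leading bit is 1):
  pos 0: 10011 XOR 11001 = 01010
  pos 1: 10100 XOR 11001 = 01101
  pos 2: 11010 XOR 11001 = 00011
  pos 5: 11001 XOR 11001 = 00000
  pos 10: 10000 XOR 11001 = 01001
  pos 11: 10010 XOR 11001 = 01011
Remainder (last 4 bits) = 1011. This is the CRC / FCS.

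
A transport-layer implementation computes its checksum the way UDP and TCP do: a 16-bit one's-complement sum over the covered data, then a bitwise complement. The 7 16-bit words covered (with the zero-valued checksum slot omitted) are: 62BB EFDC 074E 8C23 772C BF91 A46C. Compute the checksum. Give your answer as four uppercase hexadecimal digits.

One's-complement addition (fold any carry out of bit 15 back into bit 0):
  0x62BB + 0xEFDC = 0x15297 → wrap carry → 0x5298
  0x5298 + 0x074E = 0x059E6
  0x59E6 + 0x8C23 = 0x0E609
  0xE609 + 0x772C = 0x15D35 → wrap carry → 0x5D36
  0x5D36 + 0xBF91 = 0x11CC7 → wrap carry → 0x1CC8
  0x1CC8 + 0xA46C = 0x0C134
One's-complement sum = 0xC134.
Checksum = ~0xC134 & 0xFFFF = 0x3ECB.

3ECB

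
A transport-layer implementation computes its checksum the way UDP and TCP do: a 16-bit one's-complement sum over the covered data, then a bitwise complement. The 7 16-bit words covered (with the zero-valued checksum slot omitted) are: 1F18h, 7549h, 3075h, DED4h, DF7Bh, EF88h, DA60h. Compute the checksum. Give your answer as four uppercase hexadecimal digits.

B2EE

One's-complement addition (fold any carry out of bit 15 back into bit 0):
  0x1F18 + 0x7549 = 0x09461
  0x9461 + 0x3075 = 0x0C4D6
  0xC4D6 + 0xDED4 = 0x1A3AA → wrap carry → 0xA3AB
  0xA3AB + 0xDF7B = 0x18326 → wrap carry → 0x8327
  0x8327 + 0xEF88 = 0x172AF → wrap carry → 0x72B0
  0x72B0 + 0xDA60 = 0x14D10 → wrap carry → 0x4D11
One's-complement sum = 0x4D11.
Checksum = ~0x4D11 & 0xFFFF = 0xB2EE.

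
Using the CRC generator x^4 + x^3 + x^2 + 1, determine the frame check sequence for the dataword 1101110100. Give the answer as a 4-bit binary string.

1001

Append 4 zeros: 11011101000000. Divide by 11101 (XOR where the leading bit is 1):
  pos 0: 11011 XOR 11101 = 00110
  pos 2: 11010 XOR 11101 = 00111
  pos 4: 11110 XOR 11101 = 00011
  pos 7: 11000 XOR 11101 = 00101
  pos 9: 10100 XOR 11101 = 01001
Remainder (last 4 bits) = 1001. This is the CRC / FCS.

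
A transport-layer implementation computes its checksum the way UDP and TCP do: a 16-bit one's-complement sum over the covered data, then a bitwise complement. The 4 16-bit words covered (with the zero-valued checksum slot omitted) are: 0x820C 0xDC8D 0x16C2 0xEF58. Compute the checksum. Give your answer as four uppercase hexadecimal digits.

9B4A

One's-complement addition (fold any carry out of bit 15 back into bit 0):
  0x820C + 0xDC8D = 0x15E99 → wrap carry → 0x5E9A
  0x5E9A + 0x16C2 = 0x0755C
  0x755C + 0xEF58 = 0x164B4 → wrap carry → 0x64B5
One's-complement sum = 0x64B5.
Checksum = ~0x64B5 & 0xFFFF = 0x9B4A.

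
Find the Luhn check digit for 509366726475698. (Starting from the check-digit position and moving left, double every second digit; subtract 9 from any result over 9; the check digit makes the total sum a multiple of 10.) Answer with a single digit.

Partial digits right→left: 8 9 6 5 7 4 6 2 7 6 6 3 9 0 5
Double every second digit counting from the check-digit position (so the 1st, 3rd, 5th, ... of the partial from the right).
  doubled (with −9 where >9): 7 3 5 3 5 3 9 1 → sum 36
  kept as-is: 9 5 4 2 6 3 0 → sum 29
Total = 36 + 29 = 65.
Check digit = (10 − (65 mod 10)) mod 10 = 5.

5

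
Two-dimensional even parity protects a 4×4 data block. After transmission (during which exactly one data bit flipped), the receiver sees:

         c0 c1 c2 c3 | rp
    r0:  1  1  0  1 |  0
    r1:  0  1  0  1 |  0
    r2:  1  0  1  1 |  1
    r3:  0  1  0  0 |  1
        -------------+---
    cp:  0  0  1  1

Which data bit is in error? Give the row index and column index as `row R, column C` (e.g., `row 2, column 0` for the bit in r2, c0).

Recompute each row's even parity and compare to rp:
  r0: data parity 1, sent rp 0 → mismatch
  r1: data parity 0, sent rp 0 → ok
  r2: data parity 1, sent rp 1 → ok
  r3: data parity 1, sent rp 1 → ok
Recompute each column's even parity and compare to cp:
  c0: data parity 0, sent cp 0 → ok
  c1: data parity 1, sent cp 0 → mismatch
  c2: data parity 1, sent cp 1 → ok
  c3: data parity 1, sent cp 1 → ok
Exactly one row (r0) and one column (c1) fail → the flipped bit is at their intersection.

row 0, column 1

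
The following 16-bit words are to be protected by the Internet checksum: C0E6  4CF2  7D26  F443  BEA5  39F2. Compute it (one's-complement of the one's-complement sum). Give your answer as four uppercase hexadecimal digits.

One's-complement addition (fold any carry out of bit 15 back into bit 0):
  0xC0E6 + 0x4CF2 = 0x10DD8 → wrap carry → 0x0DD9
  0x0DD9 + 0x7D26 = 0x08AFF
  0x8AFF + 0xF443 = 0x17F42 → wrap carry → 0x7F43
  0x7F43 + 0xBEA5 = 0x13DE8 → wrap carry → 0x3DE9
  0x3DE9 + 0x39F2 = 0x077DB
One's-complement sum = 0x77DB.
Checksum = ~0x77DB & 0xFFFF = 0x8824.

8824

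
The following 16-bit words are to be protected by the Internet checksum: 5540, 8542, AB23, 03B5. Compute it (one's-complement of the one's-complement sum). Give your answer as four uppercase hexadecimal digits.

One's-complement addition (fold any carry out of bit 15 back into bit 0):
  0x5540 + 0x8542 = 0x0DA82
  0xDA82 + 0xAB23 = 0x185A5 → wrap carry → 0x85A6
  0x85A6 + 0x03B5 = 0x0895B
One's-complement sum = 0x895B.
Checksum = ~0x895B & 0xFFFF = 0x76A4.

76A4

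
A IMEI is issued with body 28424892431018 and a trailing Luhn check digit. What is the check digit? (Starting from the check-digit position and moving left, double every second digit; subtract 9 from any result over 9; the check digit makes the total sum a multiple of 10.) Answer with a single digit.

0

Partial digits right→left: 8 1 0 1 3 4 2 9 8 4 2 4 8 2
Double every second digit counting from the check-digit position (so the 1st, 3rd, 5th, ... of the partial from the right).
  doubled (with −9 where >9): 7 0 6 4 7 4 7 → sum 35
  kept as-is: 1 1 4 9 4 4 2 → sum 25
Total = 35 + 25 = 60.
Check digit = (10 − (60 mod 10)) mod 10 = 0.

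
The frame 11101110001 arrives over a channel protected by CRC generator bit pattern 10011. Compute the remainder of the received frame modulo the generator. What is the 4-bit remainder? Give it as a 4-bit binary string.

0000

Modulo-2 division of 11101110001 by 10011:
  pos 0: 11101 XOR 10011 = 01110
  pos 1: 11101 XOR 10011 = 01110
  pos 2: 11101 XOR 10011 = 01110
  pos 3: 11100 XOR 10011 = 01111
  pos 4: 11110 XOR 10011 = 01101
  pos 5: 11010 XOR 10011 = 01001
  pos 6: 10011 XOR 10011 = 00000
Remainder = 0000 (zero — the frame passes the CRC check).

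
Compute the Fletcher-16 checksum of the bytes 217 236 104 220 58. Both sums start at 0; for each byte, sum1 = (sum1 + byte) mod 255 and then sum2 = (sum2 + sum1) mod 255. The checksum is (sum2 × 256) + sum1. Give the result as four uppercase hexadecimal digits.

Running sums (mod 255):
  after byte 0 (217): sum1=217, sum2=217
  after byte 1 (236): sum1=198, sum2=160
  after byte 2 (104): sum1=47, sum2=207
  after byte 3 (220): sum1=12, sum2=219
  after byte 4 (58): sum1=70, sum2=34
Checksum = sum2·256 + sum1 = 34·256 + 70 = 8774 = 0x2246.

2246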